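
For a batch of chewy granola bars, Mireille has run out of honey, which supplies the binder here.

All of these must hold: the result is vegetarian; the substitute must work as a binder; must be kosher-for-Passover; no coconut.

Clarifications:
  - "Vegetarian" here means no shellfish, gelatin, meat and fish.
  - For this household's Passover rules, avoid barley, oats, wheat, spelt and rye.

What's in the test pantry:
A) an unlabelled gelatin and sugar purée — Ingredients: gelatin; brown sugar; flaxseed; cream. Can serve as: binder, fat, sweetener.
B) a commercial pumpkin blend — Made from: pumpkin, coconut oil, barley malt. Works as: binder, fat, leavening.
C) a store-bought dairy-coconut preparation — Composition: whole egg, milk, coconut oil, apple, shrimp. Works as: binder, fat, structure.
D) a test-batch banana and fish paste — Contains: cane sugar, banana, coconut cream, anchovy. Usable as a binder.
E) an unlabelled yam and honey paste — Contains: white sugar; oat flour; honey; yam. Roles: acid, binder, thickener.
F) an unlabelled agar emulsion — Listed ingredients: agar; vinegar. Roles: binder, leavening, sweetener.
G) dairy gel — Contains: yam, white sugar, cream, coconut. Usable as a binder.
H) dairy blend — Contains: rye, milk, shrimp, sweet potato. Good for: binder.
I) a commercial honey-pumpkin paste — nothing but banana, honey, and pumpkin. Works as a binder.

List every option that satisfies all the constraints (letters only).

F, I

A: has gelatin, so not vegetarian — out
B: has barley malt, so not kosher-for-Passover; has coconut oil, so not coconut-free — reject
C: has shrimp, so not vegetarian; has coconut oil, so not coconut-free — no
D: has anchovy, so not vegetarian; has coconut cream, so not coconut-free — reject
E: has oat flour, so not kosher-for-Passover — out
F: all constraints satisfied — OK
G: has coconut, so not coconut-free — reject
H: has shrimp, so not vegetarian; has rye, so not kosher-for-Passover — out
I: all constraints satisfied — OK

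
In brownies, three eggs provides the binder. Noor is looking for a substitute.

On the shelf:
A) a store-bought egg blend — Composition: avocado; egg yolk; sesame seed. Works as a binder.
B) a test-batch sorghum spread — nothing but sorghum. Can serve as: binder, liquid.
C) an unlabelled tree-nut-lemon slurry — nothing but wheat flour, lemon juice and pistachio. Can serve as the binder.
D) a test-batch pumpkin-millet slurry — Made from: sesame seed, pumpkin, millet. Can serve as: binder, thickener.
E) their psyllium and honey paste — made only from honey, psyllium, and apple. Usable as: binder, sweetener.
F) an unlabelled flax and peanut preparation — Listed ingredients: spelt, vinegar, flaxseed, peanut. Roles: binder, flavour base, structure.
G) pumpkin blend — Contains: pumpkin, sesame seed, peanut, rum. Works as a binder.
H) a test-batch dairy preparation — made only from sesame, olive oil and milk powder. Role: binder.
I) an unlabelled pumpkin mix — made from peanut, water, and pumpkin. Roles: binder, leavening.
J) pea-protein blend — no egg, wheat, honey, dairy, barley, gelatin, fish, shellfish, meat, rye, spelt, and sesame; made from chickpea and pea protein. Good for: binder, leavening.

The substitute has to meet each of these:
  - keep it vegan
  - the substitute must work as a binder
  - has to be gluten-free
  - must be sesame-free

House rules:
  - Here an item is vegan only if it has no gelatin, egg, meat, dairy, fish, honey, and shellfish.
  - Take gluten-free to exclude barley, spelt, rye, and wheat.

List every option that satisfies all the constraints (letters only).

B, I, J

A: has egg yolk, so not vegan; has sesame seed, so not sesame-free — reject
B: nothing on the exclusion list — valid
C: has wheat flour, so not gluten-free — out
D: has sesame seed, so not sesame-free — reject
E: has honey, so not vegan — out
F: has spelt, so not gluten-free — no
G: has sesame seed, so not sesame-free — reject
H: has milk powder, so not vegan; has sesame, so not sesame-free — no
I: no sesame, gluten-free — OK
J: works as a binder, vegan, gluten-free — OK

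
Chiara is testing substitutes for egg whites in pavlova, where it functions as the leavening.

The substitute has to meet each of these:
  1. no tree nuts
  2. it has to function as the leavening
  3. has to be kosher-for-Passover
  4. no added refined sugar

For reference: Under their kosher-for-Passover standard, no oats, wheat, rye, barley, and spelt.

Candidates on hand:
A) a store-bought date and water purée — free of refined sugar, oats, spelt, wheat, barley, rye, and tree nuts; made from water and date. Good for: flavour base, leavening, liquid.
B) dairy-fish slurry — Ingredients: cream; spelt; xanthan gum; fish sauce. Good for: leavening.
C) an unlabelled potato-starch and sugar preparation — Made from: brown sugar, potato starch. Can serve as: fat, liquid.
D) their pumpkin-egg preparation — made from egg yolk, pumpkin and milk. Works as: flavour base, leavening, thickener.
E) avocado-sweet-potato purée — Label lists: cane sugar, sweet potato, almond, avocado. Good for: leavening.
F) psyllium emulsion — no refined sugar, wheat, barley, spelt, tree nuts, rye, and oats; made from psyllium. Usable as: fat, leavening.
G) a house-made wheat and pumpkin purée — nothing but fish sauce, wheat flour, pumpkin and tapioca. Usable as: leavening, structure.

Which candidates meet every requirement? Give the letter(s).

A: works as a leavening, no refined sugar, kosher-for-Passover — keep
B: has spelt, so not kosher-for-Passover — out
C: not usable as a leavening; has brown sugar, so not no-added-sugar — out
D: no tree nuts, kosher-for-Passover — keep
E: has cane sugar, so not no-added-sugar; has almond, so not tree-nut-free — no
F: no tree nuts, kosher-for-Passover — OK
G: has wheat flour, so not kosher-for-Passover — out

A, D, F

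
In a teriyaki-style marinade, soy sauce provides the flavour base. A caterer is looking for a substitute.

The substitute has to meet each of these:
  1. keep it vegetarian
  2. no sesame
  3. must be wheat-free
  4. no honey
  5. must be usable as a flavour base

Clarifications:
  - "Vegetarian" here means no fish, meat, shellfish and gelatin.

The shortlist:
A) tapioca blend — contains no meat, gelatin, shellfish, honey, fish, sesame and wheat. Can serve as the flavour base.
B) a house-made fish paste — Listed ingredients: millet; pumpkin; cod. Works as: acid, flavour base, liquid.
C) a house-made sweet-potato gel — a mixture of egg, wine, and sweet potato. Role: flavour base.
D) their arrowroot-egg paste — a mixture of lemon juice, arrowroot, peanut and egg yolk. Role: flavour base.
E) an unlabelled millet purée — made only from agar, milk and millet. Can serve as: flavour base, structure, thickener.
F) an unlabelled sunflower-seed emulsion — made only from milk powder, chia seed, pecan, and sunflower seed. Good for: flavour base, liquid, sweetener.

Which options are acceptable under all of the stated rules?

A, C, D, E, F

A: works as a flavour base, vegetarian, no wheat — keep
B: has cod, so not vegetarian — reject
C: only wine, egg, and sweet potato; none excluded — valid
D: egg yolk and peanut etc. — none of it excluded — OK
E: only milk, millet, and agar; none excluded — OK
F: nothing on the exclusion list — valid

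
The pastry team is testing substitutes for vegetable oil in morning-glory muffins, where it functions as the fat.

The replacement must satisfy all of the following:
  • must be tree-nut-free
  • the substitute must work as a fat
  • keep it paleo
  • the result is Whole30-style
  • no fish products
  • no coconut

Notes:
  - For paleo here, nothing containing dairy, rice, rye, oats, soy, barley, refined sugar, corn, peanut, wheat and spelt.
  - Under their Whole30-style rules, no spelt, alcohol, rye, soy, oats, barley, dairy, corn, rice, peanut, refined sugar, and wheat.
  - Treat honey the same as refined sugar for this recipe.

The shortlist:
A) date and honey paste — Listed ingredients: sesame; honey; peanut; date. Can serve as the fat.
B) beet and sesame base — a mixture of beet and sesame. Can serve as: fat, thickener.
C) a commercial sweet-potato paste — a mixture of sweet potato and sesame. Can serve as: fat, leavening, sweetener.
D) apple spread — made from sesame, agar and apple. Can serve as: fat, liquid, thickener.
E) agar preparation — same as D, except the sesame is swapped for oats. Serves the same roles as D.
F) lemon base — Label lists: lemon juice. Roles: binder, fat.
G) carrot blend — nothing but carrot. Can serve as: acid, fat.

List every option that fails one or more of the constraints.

A: has honey, so not paleo; has honey, so not Whole30-style — reject
B: only sesame and beet; none excluded — valid
C: only sesame and sweet potato; none excluded — keep
D: only sesame, apple, and agar; none excluded — valid
E: has oats, so not paleo; has oats, so not Whole30-style — no
F: Whole30-style, no fish — valid
G: every rule checks out — valid

A, E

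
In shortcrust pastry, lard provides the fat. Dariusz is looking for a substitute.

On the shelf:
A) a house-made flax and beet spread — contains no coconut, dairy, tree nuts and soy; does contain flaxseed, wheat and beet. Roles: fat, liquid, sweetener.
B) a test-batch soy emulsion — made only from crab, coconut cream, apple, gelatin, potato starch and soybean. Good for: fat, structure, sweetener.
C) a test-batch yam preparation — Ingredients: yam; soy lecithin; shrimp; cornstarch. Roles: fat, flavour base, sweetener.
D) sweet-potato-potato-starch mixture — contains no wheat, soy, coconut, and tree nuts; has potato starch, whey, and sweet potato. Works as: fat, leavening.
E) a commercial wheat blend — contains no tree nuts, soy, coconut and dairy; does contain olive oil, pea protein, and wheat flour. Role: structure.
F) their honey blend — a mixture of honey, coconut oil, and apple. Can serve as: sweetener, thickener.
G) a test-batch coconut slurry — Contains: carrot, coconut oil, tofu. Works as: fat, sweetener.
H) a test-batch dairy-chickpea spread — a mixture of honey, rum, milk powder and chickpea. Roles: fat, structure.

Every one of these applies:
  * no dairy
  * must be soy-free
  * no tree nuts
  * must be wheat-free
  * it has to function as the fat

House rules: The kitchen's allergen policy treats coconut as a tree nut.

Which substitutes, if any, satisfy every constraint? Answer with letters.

none

A: has wheat, so not wheat-free — out
B: has coconut cream, so not tree-nut-free; has soybean, so not soy-free — reject
C: has soy lecithin, so not soy-free — reject
D: has whey, so not dairy-free — reject
E: not usable as a fat; has wheat flour, so not wheat-free — no
F: not usable as a fat; has coconut oil, so not tree-nut-free — out
G: has coconut oil, so not tree-nut-free; has tofu, so not soy-free — reject
H: has milk powder, so not dairy-free — no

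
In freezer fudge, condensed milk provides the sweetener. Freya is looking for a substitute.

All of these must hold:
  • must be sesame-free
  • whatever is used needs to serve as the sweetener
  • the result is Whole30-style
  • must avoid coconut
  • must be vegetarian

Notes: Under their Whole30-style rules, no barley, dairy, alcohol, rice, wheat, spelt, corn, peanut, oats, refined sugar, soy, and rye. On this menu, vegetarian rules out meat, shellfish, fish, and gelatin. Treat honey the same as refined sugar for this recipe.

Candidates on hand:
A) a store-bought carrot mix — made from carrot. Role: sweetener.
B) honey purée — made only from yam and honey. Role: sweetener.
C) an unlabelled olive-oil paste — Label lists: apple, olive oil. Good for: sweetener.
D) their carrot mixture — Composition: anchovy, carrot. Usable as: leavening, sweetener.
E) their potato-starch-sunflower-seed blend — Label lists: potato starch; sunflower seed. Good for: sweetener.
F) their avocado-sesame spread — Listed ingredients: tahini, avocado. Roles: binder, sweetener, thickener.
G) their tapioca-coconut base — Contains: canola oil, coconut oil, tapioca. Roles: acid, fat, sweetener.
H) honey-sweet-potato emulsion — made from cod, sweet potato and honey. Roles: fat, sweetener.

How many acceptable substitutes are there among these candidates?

3

A: vegetarian, no coconut — OK
B: has honey, so not Whole30-style — reject
C: no sesame, Whole30-style — keep
D: has anchovy, so not vegetarian — out
E: no coconut, no sesame — valid
F: has tahini, so not sesame-free — out
G: has coconut oil, so not coconut-free — reject
H: has honey, so not Whole30-style; has cod, so not vegetarian — no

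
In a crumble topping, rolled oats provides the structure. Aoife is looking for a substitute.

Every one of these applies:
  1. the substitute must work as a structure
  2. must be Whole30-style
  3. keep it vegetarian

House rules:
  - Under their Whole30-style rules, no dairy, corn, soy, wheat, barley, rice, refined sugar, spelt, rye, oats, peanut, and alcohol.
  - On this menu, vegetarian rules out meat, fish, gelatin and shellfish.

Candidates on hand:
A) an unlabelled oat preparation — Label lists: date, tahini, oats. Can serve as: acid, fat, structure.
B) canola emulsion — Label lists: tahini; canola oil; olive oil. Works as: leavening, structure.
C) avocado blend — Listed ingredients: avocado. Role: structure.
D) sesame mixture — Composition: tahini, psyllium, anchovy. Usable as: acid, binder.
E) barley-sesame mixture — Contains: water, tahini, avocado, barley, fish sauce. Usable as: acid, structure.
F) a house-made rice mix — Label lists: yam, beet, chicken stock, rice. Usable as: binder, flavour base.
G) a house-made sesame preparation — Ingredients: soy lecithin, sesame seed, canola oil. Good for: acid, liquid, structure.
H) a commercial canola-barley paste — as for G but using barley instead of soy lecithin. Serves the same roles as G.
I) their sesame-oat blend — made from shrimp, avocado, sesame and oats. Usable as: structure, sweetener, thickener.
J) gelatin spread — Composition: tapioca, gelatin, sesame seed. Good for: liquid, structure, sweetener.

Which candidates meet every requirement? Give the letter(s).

B, C

A: has oats, so not Whole30-style — out
B: every rule checks out — OK
C: Whole30-style, vegetarian — keep
D: not usable as a structure; has anchovy, so not vegetarian — reject
E: has barley, so not Whole30-style; has fish sauce, so not vegetarian — no
F: not usable as a structure; has rice, so not Whole30-style (and 1 more) — out
G: has soy lecithin, so not Whole30-style — out
H: has barley, so not Whole30-style — reject
I: has oats, so not Whole30-style; has shrimp, so not vegetarian — out
J: has gelatin, so not vegetarian — out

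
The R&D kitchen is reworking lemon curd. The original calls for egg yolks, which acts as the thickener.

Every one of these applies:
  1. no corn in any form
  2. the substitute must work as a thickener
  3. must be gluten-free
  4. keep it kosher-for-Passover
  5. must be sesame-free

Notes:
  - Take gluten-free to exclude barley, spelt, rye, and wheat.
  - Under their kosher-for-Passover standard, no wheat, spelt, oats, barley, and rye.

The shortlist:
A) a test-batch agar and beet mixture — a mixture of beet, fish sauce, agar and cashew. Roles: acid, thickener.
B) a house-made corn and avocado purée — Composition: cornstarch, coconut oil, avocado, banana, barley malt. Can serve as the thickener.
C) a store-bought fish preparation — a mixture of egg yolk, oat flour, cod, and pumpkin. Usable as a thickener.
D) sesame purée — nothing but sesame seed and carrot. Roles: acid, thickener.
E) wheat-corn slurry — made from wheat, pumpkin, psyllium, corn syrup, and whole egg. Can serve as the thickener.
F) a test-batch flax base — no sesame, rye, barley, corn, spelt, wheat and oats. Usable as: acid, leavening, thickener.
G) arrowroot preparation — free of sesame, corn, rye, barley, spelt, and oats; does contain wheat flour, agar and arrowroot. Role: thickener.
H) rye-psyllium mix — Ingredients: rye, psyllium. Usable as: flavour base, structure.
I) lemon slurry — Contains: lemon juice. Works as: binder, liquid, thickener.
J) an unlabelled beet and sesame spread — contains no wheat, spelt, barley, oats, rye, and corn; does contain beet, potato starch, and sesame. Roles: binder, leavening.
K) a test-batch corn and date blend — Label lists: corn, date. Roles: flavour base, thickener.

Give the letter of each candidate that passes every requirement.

A: no corn, gluten-free — valid
B: has barley malt, so not gluten-free; has barley malt, so not kosher-for-Passover (and 1 more) — out
C: has oat flour, so not kosher-for-Passover — reject
D: has sesame seed, so not sesame-free — no
E: has wheat, so not gluten-free; has wheat, so not kosher-for-Passover (and 1 more) — reject
F: no sesame, kosher-for-Passover — OK
G: has wheat flour, so not gluten-free; has wheat flour, so not kosher-for-Passover — reject
H: not usable as a thickener; has rye, so not gluten-free (and 1 more) — out
I: all constraints satisfied — valid
J: not usable as a thickener; has sesame, so not sesame-free — reject
K: has corn, so not corn-free — reject

A, F, I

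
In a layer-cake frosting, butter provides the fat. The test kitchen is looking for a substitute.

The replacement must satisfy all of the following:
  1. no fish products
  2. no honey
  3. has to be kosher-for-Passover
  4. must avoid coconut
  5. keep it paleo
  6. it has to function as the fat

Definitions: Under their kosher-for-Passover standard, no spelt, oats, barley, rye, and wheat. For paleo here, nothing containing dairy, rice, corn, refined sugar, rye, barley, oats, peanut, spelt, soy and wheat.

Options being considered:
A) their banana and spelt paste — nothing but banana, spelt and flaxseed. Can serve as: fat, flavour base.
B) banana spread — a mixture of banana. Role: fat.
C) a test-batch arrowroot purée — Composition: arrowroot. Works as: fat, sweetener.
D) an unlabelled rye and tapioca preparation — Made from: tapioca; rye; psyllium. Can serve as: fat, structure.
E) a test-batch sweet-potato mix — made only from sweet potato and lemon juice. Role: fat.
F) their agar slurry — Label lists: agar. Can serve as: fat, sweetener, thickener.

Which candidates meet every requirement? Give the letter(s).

B, C, E, F

A: has spelt, so not kosher-for-Passover; has spelt, so not paleo — reject
B: paleo, kosher-for-Passover — keep
C: no fish, no honey — valid
D: has rye, so not kosher-for-Passover; has rye, so not paleo — no
E: all constraints satisfied — keep
F: only agar; none excluded — valid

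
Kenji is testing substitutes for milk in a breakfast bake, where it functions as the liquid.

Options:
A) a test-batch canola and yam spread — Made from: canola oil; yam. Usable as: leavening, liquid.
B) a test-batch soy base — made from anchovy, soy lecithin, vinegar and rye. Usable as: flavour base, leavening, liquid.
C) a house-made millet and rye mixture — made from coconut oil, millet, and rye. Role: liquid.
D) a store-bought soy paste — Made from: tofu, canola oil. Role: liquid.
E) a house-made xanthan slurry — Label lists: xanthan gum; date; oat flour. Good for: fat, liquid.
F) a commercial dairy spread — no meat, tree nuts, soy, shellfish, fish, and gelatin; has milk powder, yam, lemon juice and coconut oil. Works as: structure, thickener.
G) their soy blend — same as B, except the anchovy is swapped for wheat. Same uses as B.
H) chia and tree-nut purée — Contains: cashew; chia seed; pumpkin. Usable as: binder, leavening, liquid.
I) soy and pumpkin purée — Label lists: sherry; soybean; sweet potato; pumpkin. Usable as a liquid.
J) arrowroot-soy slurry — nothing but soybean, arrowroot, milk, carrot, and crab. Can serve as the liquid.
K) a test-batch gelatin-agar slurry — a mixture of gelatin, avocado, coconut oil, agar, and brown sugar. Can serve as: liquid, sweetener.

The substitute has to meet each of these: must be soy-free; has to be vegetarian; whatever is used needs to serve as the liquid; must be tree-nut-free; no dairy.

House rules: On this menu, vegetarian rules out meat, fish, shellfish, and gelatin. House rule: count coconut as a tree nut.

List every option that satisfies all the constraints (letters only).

A: nothing on the exclusion list — keep
B: has anchovy, so not vegetarian; has soy lecithin, so not soy-free — no
C: has coconut oil, so not tree-nut-free — out
D: has tofu, so not soy-free — out
E: only oat flour, xanthan gum and date; none excluded — valid
F: not usable as a liquid; has coconut oil, so not tree-nut-free (and 1 more) — no
G: has soy lecithin, so not soy-free — reject
H: has cashew, so not tree-nut-free — reject
I: has soybean, so not soy-free — out
J: has crab, so not vegetarian; has soybean, so not soy-free (and 1 more) — out
K: has gelatin, so not vegetarian; has coconut oil, so not tree-nut-free — reject

A, E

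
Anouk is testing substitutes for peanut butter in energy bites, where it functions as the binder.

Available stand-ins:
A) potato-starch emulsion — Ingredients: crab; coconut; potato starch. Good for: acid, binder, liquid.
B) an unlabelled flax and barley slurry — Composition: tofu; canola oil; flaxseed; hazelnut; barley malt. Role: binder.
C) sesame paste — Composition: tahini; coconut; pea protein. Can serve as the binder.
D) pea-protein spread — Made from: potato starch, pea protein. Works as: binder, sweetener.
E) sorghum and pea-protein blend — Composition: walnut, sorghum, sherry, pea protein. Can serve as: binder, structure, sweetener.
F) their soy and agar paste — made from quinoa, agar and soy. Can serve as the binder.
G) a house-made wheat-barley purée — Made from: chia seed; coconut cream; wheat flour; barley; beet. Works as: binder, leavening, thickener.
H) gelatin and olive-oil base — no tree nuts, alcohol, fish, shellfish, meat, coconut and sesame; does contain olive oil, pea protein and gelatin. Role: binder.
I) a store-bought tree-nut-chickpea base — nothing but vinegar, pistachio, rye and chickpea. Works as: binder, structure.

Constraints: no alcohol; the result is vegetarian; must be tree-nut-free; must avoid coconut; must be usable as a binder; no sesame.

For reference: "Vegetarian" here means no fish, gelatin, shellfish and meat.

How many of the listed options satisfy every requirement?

2

A: has crab, so not vegetarian; has coconut, so not coconut-free — out
B: has hazelnut, so not tree-nut-free — reject
C: has tahini, so not sesame-free; has coconut, so not coconut-free — no
D: only potato starch and pea protein; none excluded — keep
E: has walnut, so not tree-nut-free; has sherry, so not alcohol-free — out
F: only soy, quinoa, and agar; none excluded — valid
G: has coconut cream, so not coconut-free — out
H: has gelatin, so not vegetarian — out
I: has pistachio, so not tree-nut-free — reject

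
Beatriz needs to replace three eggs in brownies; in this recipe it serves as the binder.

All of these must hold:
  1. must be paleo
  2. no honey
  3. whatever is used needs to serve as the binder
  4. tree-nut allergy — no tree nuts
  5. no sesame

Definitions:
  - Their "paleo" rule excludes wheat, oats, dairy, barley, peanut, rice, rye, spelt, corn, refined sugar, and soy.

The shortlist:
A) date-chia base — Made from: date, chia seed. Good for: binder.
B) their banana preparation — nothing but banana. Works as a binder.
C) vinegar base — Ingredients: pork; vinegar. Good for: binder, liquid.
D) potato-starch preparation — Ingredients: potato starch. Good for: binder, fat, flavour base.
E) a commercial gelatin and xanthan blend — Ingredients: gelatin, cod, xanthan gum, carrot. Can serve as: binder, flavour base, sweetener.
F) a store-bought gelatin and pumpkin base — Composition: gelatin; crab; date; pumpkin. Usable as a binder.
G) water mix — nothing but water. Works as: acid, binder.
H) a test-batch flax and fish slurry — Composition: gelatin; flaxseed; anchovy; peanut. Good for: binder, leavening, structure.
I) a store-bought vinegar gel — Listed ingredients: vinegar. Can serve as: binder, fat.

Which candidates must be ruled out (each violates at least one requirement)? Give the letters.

A: no honey, paleo — valid
B: works as a binder, paleo, no sesame — valid
C: no honey, paleo — OK
D: every rule checks out — OK
E: works as a binder, no tree nuts, no honey — keep
F: nothing on the exclusion list — OK
G: no tree nuts, paleo — OK
H: has peanut, so not paleo — no
I: no sesame, no tree nuts — OK

H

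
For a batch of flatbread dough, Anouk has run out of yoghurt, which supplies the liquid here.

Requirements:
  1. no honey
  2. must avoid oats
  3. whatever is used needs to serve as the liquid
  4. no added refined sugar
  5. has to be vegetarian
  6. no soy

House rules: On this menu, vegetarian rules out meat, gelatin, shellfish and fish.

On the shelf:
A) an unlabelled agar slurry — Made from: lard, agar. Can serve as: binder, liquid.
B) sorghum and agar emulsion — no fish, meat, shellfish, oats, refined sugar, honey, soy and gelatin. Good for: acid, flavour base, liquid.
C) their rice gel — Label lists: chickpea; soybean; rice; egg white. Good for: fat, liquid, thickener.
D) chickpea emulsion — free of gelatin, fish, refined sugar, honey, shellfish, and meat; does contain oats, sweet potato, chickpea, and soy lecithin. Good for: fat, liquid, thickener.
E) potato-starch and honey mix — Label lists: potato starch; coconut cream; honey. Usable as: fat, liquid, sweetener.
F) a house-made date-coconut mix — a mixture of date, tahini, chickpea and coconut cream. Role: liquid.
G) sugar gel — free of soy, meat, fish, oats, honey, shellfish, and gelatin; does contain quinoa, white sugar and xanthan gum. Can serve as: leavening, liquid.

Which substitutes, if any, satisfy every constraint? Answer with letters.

B, F

A: has lard, so not vegetarian — reject
B: no soy, no refined sugar — valid
C: has soybean, so not soy-free — out
D: has soy lecithin, so not soy-free; has oats, so not oat-free — out
E: has honey, so not honey-free — reject
F: coconut cream and tahini etc. — none of it excluded — valid
G: has white sugar, so not no-added-sugar — no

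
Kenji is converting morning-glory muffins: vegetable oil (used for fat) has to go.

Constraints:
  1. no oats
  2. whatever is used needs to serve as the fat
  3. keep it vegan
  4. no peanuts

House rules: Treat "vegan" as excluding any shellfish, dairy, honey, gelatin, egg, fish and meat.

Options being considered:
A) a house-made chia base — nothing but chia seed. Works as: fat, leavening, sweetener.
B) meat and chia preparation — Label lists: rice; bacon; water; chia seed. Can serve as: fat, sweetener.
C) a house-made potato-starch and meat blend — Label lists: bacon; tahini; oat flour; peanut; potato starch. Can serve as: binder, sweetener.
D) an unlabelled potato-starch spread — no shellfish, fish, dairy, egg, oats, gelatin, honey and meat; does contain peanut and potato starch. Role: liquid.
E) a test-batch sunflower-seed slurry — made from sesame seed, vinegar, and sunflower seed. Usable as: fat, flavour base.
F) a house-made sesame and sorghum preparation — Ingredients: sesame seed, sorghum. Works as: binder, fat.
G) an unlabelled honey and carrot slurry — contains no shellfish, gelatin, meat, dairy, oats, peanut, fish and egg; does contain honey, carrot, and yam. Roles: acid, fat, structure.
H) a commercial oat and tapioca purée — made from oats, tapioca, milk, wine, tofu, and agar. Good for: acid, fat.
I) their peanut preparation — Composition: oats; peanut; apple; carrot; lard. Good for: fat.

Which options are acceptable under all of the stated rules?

A: every rule checks out — OK
B: has bacon, so not vegan — no
C: not usable as a fat; has bacon, so not vegan (and 2 more) — no
D: not usable as a fat; has peanut, so not peanut-free — reject
E: only sesame seed, vinegar, and sunflower seed; none excluded — OK
F: only sesame seed and sorghum; none excluded — OK
G: has honey, so not vegan — no
H: has milk, so not vegan; has oats, so not oat-free — reject
I: has lard, so not vegan; has oats, so not oat-free (and 1 more) — no

A, E, F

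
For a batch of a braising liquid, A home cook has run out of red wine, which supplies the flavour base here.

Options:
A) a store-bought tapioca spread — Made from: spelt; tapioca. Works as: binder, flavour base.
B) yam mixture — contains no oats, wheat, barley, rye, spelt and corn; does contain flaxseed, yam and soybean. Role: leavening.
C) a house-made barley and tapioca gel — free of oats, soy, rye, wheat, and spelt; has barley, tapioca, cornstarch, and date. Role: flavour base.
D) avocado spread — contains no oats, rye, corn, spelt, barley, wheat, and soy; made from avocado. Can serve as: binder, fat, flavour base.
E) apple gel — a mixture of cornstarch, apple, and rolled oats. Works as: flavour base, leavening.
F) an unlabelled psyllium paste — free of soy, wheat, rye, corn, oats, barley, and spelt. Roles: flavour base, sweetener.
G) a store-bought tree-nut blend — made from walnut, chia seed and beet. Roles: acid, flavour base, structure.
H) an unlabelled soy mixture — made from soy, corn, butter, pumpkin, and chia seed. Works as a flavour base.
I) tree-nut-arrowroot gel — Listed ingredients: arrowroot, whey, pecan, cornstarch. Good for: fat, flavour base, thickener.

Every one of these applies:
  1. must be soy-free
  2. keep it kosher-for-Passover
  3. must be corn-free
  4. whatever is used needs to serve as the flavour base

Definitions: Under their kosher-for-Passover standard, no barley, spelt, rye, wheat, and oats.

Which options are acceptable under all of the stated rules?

A: has spelt, so not kosher-for-Passover — reject
B: not usable as a flavour base; has soybean, so not soy-free — out
C: has barley, so not kosher-for-Passover; has cornstarch, so not corn-free — no
D: nothing on the exclusion list — OK
E: has rolled oats, so not kosher-for-Passover; has cornstarch, so not corn-free — no
F: works as a flavour base, no soy, kosher-for-Passover — keep
G: only walnut, chia seed, and beet; none excluded — valid
H: has soy, so not soy-free; has corn, so not corn-free — out
I: has cornstarch, so not corn-free — no

D, F, G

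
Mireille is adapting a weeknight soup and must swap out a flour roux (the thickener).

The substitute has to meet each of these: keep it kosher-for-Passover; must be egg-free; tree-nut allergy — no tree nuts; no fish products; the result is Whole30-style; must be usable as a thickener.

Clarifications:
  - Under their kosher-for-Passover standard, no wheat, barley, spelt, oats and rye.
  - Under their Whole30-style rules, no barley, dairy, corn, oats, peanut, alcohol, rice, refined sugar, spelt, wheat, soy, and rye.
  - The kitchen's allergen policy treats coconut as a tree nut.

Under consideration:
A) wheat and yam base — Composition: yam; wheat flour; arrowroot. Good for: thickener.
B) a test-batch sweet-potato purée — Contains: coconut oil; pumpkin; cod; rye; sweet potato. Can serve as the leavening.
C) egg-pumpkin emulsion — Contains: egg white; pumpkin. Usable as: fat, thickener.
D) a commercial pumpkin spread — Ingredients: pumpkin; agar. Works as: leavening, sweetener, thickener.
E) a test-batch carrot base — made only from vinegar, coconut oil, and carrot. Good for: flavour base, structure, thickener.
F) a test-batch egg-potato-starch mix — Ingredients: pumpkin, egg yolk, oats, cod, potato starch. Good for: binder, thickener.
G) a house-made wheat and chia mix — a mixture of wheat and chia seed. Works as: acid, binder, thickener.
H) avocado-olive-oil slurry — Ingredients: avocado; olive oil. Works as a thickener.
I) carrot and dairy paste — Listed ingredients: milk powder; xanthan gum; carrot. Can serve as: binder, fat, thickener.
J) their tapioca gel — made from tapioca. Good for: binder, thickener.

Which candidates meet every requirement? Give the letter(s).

A: has wheat flour, so not kosher-for-Passover; has wheat flour, so not Whole30-style — reject
B: not usable as a thickener; has rye, so not kosher-for-Passover (and 3 more) — no
C: has egg white, so not egg-free — reject
D: nothing on the exclusion list — keep
E: has coconut oil, so not tree-nut-free — out
F: has oats, so not kosher-for-Passover; has oats, so not Whole30-style (and 2 more) — no
G: has wheat, so not kosher-for-Passover; has wheat, so not Whole30-style — no
H: no egg, Whole30-style — OK
I: has milk powder, so not Whole30-style — reject
J: only tapioca; none excluded — OK

D, H, J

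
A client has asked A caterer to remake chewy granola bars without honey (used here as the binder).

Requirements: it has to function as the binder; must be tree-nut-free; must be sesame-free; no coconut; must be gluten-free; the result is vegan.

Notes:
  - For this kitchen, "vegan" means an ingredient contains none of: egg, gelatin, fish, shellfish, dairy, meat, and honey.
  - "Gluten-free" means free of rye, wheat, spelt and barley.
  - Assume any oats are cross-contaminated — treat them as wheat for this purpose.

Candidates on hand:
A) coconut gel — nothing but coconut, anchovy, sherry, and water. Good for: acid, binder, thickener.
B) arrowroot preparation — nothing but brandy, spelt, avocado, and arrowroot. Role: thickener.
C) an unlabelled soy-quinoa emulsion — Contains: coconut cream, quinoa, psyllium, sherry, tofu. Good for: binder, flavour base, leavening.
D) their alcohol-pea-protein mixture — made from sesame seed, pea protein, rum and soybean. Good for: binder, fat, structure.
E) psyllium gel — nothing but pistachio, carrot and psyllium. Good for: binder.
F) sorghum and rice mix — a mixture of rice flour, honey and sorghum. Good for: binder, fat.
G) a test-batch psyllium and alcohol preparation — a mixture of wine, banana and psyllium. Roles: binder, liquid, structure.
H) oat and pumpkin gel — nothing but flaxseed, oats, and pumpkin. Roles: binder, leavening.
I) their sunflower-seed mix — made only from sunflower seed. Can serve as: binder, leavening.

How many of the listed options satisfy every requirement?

A: has anchovy, so not vegan; has coconut, so not coconut-free — out
B: not usable as a binder; has spelt, so not gluten-free — no
C: has coconut cream, so not coconut-free — out
D: has sesame seed, so not sesame-free — out
E: has pistachio, so not tree-nut-free — reject
F: has honey, so not vegan — out
G: every rule checks out — keep
H: has oats, so not gluten-free — no
I: no sesame, no coconut — keep

2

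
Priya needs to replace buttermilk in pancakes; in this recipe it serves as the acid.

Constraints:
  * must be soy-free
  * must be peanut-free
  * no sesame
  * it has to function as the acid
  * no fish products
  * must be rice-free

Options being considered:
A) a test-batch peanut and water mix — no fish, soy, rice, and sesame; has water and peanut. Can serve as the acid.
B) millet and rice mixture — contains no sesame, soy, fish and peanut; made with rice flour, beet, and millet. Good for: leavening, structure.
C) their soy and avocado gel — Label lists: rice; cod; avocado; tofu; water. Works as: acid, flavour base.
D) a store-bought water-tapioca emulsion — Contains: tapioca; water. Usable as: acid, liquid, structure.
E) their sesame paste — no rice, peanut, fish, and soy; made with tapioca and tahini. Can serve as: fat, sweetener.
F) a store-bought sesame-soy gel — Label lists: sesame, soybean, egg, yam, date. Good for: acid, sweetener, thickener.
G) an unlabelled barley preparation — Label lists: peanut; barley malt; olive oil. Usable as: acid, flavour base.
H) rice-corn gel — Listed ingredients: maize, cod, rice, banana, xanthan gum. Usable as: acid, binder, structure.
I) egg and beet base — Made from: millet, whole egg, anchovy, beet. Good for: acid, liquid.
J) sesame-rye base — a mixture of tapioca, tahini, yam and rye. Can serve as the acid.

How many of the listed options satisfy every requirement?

A: has peanut, so not peanut-free — reject
B: not usable as an acid; has rice flour, so not rice-free — reject
C: has rice, so not rice-free; has cod, so not fish-free (and 1 more) — out
D: no sesame, no peanut — OK
E: not usable as an acid; has tahini, so not sesame-free — reject
F: has sesame, so not sesame-free; has soybean, so not soy-free — out
G: has peanut, so not peanut-free — no
H: has rice, so not rice-free; has cod, so not fish-free — out
I: has anchovy, so not fish-free — reject
J: has tahini, so not sesame-free — reject

1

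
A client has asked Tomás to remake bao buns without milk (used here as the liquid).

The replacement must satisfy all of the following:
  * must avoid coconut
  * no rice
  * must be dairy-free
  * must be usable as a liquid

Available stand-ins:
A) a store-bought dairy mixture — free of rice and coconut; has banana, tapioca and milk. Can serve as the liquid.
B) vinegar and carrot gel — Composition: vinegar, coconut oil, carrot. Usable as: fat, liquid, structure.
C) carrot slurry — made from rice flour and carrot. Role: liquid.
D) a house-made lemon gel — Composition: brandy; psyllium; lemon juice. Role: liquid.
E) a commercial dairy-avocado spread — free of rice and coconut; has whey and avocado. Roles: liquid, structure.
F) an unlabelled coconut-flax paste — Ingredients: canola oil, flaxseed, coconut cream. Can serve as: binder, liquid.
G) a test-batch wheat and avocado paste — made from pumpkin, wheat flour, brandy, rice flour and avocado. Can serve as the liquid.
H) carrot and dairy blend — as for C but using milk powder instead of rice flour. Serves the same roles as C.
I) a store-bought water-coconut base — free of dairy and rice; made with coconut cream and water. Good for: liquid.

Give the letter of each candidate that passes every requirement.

A: has milk, so not dairy-free — reject
B: has coconut oil, so not coconut-free — reject
C: has rice flour, so not rice-free — no
D: works as a liquid, no coconut, no rice — OK
E: has whey, so not dairy-free — out
F: has coconut cream, so not coconut-free — no
G: has rice flour, so not rice-free — out
H: has milk powder, so not dairy-free — no
I: has coconut cream, so not coconut-free — out

D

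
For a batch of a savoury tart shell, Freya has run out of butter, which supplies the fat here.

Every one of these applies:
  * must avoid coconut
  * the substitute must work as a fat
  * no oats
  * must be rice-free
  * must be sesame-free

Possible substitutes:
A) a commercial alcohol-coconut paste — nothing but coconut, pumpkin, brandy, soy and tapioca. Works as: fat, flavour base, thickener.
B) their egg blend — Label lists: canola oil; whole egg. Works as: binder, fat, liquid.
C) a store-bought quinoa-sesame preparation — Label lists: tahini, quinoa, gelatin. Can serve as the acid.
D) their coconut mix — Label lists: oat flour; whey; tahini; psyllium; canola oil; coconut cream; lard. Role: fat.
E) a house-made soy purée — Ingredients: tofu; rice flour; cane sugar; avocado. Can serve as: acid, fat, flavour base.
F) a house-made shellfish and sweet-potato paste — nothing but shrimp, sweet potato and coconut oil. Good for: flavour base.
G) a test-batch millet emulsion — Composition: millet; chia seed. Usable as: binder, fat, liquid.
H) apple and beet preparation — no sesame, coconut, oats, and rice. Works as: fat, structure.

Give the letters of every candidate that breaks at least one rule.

A, C, D, E, F

A: has coconut, so not coconut-free — reject
B: works as a fat, no coconut, no rice — valid
C: not usable as a fat; has tahini, so not sesame-free — out
D: has coconut cream, so not coconut-free; has tahini, so not sesame-free (and 1 more) — reject
E: has rice flour, so not rice-free — out
F: not usable as a fat; has coconut oil, so not coconut-free — out
G: only chia seed and millet; none excluded — keep
H: every rule checks out — valid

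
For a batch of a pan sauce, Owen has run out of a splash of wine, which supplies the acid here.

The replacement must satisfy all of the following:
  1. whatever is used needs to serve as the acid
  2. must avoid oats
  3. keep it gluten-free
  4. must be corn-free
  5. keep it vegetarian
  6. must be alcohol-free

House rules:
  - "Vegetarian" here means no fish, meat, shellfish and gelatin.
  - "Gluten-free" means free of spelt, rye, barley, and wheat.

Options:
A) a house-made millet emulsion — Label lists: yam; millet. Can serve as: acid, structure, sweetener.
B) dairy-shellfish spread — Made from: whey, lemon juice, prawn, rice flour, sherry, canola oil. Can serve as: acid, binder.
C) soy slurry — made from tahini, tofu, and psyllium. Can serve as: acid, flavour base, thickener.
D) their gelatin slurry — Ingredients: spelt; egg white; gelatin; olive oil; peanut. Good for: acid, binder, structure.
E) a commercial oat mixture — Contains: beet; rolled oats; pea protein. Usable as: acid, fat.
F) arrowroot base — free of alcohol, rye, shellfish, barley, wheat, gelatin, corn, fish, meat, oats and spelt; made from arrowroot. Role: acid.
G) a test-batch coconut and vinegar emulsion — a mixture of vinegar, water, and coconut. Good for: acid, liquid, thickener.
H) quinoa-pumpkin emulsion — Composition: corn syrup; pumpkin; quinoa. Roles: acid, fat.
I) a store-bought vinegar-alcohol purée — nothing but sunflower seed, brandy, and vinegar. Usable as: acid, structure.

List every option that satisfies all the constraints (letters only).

A, C, F, G

A: works as an acid, vegetarian, no alcohol — OK
B: has prawn, so not vegetarian; has sherry, so not alcohol-free — no
C: works as an acid, no alcohol, no oats — keep
D: has gelatin, so not vegetarian; has spelt, so not gluten-free — no
E: has rolled oats, so not oat-free — reject
F: every rule checks out — OK
G: no corn, no oats — valid
H: has corn syrup, so not corn-free — no
I: has brandy, so not alcohol-free — reject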